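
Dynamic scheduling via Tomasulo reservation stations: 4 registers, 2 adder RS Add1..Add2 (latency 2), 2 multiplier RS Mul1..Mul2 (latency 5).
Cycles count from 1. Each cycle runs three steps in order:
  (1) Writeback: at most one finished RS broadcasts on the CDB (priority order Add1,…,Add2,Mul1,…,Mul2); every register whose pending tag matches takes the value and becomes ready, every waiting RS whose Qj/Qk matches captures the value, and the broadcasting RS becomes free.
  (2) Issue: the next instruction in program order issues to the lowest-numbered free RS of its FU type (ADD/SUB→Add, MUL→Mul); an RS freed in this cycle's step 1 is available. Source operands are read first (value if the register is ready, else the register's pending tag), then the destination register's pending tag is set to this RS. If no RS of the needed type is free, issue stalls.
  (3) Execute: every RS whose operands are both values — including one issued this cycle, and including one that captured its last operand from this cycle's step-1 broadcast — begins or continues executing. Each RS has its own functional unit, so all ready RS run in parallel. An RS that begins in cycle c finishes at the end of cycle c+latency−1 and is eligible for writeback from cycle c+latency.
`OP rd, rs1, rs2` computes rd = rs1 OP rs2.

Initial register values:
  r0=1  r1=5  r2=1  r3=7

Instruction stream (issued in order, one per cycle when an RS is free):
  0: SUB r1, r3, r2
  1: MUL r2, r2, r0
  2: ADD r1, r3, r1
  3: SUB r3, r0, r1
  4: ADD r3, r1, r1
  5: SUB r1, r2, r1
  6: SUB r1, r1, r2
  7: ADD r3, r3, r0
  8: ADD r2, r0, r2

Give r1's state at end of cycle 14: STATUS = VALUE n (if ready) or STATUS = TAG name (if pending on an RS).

STATUS = VALUE -13

c1: issue SUB r1<-Add1 | r0:1,r1:Add1,r2:1,r3:7
c2: issue MUL r2<-Mul1 | r0:1,r1:Add1,r2:Mul1,r3:7
c3: CDB Add1=6; issue ADD r1<-Add1 | r0:1,r1:Add1,r2:Mul1,r3:7
c4: issue SUB r3<-Add2 | r0:1,r1:Add1,r2:Mul1,r3:Add2
c5: CDB Add1=13; issue ADD r3<-Add1 | r0:1,r1:13,r2:Mul1,r3:Add1
c6: stall | r0:1,r1:13,r2:Mul1,r3:Add1
c7: CDB Add1=26; issue SUB r1<-Add1 | r0:1,r1:Add1,r2:Mul1,r3:26
c8: CDB Add2=-12; issue SUB r1<-Add2 | r0:1,r1:Add2,r2:Mul1,r3:26
c9: CDB Mul1=1; stall | r0:1,r1:Add2,r2:1,r3:26
c10: stall | r0:1,r1:Add2,r2:1,r3:26
c11: CDB Add1=-12; issue ADD r3<-Add1 | r0:1,r1:Add2,r2:1,r3:Add1
c12: stall | r0:1,r1:Add2,r2:1,r3:Add1
c13: CDB Add1=27; issue ADD r2<-Add1 | r0:1,r1:Add2,r2:Add1,r3:27
c14: CDB Add2=-13 | r0:1,r1:-13,r2:Add1,r3:27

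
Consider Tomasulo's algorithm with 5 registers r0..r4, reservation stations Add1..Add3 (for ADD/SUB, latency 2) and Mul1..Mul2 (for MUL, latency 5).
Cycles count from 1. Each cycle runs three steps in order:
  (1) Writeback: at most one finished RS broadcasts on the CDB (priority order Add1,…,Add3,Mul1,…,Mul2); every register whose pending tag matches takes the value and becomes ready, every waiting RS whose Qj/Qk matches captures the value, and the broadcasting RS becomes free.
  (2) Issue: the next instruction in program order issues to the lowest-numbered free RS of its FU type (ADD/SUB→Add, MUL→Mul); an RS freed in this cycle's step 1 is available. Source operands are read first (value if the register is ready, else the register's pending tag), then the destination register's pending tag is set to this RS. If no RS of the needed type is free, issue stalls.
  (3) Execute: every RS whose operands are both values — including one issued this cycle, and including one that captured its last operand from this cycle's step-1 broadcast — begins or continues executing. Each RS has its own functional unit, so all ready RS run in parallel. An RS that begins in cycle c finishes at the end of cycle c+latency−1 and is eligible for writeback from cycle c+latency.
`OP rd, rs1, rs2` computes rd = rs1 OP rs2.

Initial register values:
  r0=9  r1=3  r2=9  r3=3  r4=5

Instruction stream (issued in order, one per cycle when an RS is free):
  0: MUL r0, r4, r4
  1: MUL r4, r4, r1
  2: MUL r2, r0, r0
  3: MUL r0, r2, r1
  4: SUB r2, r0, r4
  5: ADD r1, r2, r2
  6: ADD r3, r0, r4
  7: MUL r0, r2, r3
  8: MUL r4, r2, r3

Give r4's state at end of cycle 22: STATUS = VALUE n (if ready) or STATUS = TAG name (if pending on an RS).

  c1: issue MUL r0<-Mul1  regs: r0:Mul1,r1:3,r2:9,r3:3,r4:5
  c2: issue MUL r4<-Mul2  regs: r0:Mul1,r1:3,r2:9,r3:3,r4:Mul2
  c3: stall  regs: r0:Mul1,r1:3,r2:9,r3:3,r4:Mul2
  c4: stall  regs: r0:Mul1,r1:3,r2:9,r3:3,r4:Mul2
  c5: stall  regs: r0:Mul1,r1:3,r2:9,r3:3,r4:Mul2
  c6: CDB Mul1=25; issue MUL r2<-Mul1  regs: r0:25,r1:3,r2:Mul1,r3:3,r4:Mul2
  c7: CDB Mul2=15; issue MUL r0<-Mul2  regs: r0:Mul2,r1:3,r2:Mul1,r3:3,r4:15
  c8: issue SUB r2<-Add1  regs: r0:Mul2,r1:3,r2:Add1,r3:3,r4:15
  c9: issue ADD r1<-Add2  regs: r0:Mul2,r1:Add2,r2:Add1,r3:3,r4:15
  c10: issue ADD r3<-Add3  regs: r0:Mul2,r1:Add2,r2:Add1,r3:Add3,r4:15
  c11: CDB Mul1=625; issue MUL r0<-Mul1  regs: r0:Mul1,r1:Add2,r2:Add1,r3:Add3,r4:15
  c12: stall  regs: r0:Mul1,r1:Add2,r2:Add1,r3:Add3,r4:15
  c13: stall  regs: r0:Mul1,r1:Add2,r2:Add1,r3:Add3,r4:15
  c14: stall  regs: r0:Mul1,r1:Add2,r2:Add1,r3:Add3,r4:15
  c15: stall  regs: r0:Mul1,r1:Add2,r2:Add1,r3:Add3,r4:15
  c16: CDB Mul2=1875; issue MUL r4<-Mul2  regs: r0:Mul1,r1:Add2,r2:Add1,r3:Add3,r4:Mul2
  c17: -  regs: r0:Mul1,r1:Add2,r2:Add1,r3:Add3,r4:Mul2
  c18: CDB Add1=1860  regs: r0:Mul1,r1:Add2,r2:1860,r3:Add3,r4:Mul2
  c19: CDB Add3=1890  regs: r0:Mul1,r1:Add2,r2:1860,r3:1890,r4:Mul2
  c20: CDB Add2=3720  regs: r0:Mul1,r1:3720,r2:1860,r3:1890,r4:Mul2
  c21: -  regs: r0:Mul1,r1:3720,r2:1860,r3:1890,r4:Mul2
  c22: -  regs: r0:Mul1,r1:3720,r2:1860,r3:1890,r4:Mul2

STATUS = TAG Mul2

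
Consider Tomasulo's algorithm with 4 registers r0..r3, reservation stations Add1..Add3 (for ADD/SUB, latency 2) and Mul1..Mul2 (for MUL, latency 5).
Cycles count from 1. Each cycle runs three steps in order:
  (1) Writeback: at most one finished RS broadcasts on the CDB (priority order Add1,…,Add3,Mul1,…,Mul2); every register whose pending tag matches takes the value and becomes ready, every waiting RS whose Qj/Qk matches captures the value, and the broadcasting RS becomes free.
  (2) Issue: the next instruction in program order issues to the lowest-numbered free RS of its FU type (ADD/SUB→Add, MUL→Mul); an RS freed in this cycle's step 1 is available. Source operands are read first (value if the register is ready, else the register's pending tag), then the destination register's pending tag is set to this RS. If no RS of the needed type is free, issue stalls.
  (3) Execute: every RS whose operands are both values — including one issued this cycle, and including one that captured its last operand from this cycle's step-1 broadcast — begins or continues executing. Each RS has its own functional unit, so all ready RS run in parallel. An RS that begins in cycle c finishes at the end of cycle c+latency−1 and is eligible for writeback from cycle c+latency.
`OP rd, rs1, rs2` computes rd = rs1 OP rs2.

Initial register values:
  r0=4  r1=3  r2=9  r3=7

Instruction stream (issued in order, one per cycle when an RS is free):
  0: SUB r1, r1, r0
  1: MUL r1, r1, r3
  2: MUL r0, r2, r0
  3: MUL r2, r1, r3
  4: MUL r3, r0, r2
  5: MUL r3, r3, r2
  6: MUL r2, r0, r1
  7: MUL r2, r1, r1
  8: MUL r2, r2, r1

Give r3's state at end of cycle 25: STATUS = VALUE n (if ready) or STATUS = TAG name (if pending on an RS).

cycle 1: issue SUB r1<-Add1 // r0:4,r1:Add1,r2:9,r3:7
cycle 2: issue MUL r1<-Mul1 // r0:4,r1:Mul1,r2:9,r3:7
cycle 3: CDB Add1=-1; issue MUL r0<-Mul2 // r0:Mul2,r1:Mul1,r2:9,r3:7
cycle 4: stall // r0:Mul2,r1:Mul1,r2:9,r3:7
cycle 5: stall // r0:Mul2,r1:Mul1,r2:9,r3:7
cycle 6: stall // r0:Mul2,r1:Mul1,r2:9,r3:7
cycle 7: stall // r0:Mul2,r1:Mul1,r2:9,r3:7
cycle 8: CDB Mul1=-7; issue MUL r2<-Mul1 // r0:Mul2,r1:-7,r2:Mul1,r3:7
cycle 9: CDB Mul2=36; issue MUL r3<-Mul2 // r0:36,r1:-7,r2:Mul1,r3:Mul2
cycle 10: stall // r0:36,r1:-7,r2:Mul1,r3:Mul2
cycle 11: stall // r0:36,r1:-7,r2:Mul1,r3:Mul2
cycle 12: stall // r0:36,r1:-7,r2:Mul1,r3:Mul2
cycle 13: CDB Mul1=-49; issue MUL r3<-Mul1 // r0:36,r1:-7,r2:-49,r3:Mul1
cycle 14: stall // r0:36,r1:-7,r2:-49,r3:Mul1
cycle 15: stall // r0:36,r1:-7,r2:-49,r3:Mul1
cycle 16: stall // r0:36,r1:-7,r2:-49,r3:Mul1
cycle 17: stall // r0:36,r1:-7,r2:-49,r3:Mul1
cycle 18: CDB Mul2=-1764; issue MUL r2<-Mul2 // r0:36,r1:-7,r2:Mul2,r3:Mul1
cycle 19: stall // r0:36,r1:-7,r2:Mul2,r3:Mul1
cycle 20: stall // r0:36,r1:-7,r2:Mul2,r3:Mul1
cycle 21: stall // r0:36,r1:-7,r2:Mul2,r3:Mul1
cycle 22: stall // r0:36,r1:-7,r2:Mul2,r3:Mul1
cycle 23: CDB Mul1=86436; issue MUL r2<-Mul1 // r0:36,r1:-7,r2:Mul1,r3:86436
cycle 24: CDB Mul2=-252; issue MUL r2<-Mul2 // r0:36,r1:-7,r2:Mul2,r3:86436
cycle 25: - // r0:36,r1:-7,r2:Mul2,r3:86436

STATUS = VALUE 86436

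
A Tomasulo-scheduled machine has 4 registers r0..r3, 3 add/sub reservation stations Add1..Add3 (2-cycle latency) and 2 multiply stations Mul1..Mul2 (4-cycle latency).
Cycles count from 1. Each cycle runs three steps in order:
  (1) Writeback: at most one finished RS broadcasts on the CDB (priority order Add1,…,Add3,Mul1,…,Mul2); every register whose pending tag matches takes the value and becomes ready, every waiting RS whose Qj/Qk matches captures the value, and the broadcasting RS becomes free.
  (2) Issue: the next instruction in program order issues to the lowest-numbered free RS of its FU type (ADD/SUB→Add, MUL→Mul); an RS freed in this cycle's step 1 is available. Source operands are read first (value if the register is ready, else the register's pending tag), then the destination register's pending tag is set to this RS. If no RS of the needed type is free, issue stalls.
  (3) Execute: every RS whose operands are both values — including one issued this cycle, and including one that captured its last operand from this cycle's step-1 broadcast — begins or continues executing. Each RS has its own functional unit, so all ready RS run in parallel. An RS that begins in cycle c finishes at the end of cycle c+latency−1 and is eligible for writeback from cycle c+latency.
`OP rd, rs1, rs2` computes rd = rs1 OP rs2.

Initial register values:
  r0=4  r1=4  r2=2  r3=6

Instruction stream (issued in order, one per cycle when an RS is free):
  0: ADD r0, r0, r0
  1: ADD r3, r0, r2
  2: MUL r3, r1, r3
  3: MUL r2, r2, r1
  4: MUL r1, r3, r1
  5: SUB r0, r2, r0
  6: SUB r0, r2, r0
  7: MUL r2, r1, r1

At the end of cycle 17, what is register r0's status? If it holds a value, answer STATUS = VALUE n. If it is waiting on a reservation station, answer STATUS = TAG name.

c1: issue ADD r0<-Add1 | r0:Add1,r1:4,r2:2,r3:6
c2: issue ADD r3<-Add2 | r0:Add1,r1:4,r2:2,r3:Add2
c3: CDB Add1=8; issue MUL r3<-Mul1 | r0:8,r1:4,r2:2,r3:Mul1
c4: issue MUL r2<-Mul2 | r0:8,r1:4,r2:Mul2,r3:Mul1
c5: CDB Add2=10; stall | r0:8,r1:4,r2:Mul2,r3:Mul1
c6: stall | r0:8,r1:4,r2:Mul2,r3:Mul1
c7: stall | r0:8,r1:4,r2:Mul2,r3:Mul1
c8: CDB Mul2=8; issue MUL r1<-Mul2 | r0:8,r1:Mul2,r2:8,r3:Mul1
c9: CDB Mul1=40; issue SUB r0<-Add1 | r0:Add1,r1:Mul2,r2:8,r3:40
c10: issue SUB r0<-Add2 | r0:Add2,r1:Mul2,r2:8,r3:40
c11: CDB Add1=0; issue MUL r2<-Mul1 | r0:Add2,r1:Mul2,r2:Mul1,r3:40
c12: - | r0:Add2,r1:Mul2,r2:Mul1,r3:40
c13: CDB Add2=8 | r0:8,r1:Mul2,r2:Mul1,r3:40
c14: CDB Mul2=160 | r0:8,r1:160,r2:Mul1,r3:40
c15: - | r0:8,r1:160,r2:Mul1,r3:40
c16: - | r0:8,r1:160,r2:Mul1,r3:40
c17: - | r0:8,r1:160,r2:Mul1,r3:40

STATUS = VALUE 8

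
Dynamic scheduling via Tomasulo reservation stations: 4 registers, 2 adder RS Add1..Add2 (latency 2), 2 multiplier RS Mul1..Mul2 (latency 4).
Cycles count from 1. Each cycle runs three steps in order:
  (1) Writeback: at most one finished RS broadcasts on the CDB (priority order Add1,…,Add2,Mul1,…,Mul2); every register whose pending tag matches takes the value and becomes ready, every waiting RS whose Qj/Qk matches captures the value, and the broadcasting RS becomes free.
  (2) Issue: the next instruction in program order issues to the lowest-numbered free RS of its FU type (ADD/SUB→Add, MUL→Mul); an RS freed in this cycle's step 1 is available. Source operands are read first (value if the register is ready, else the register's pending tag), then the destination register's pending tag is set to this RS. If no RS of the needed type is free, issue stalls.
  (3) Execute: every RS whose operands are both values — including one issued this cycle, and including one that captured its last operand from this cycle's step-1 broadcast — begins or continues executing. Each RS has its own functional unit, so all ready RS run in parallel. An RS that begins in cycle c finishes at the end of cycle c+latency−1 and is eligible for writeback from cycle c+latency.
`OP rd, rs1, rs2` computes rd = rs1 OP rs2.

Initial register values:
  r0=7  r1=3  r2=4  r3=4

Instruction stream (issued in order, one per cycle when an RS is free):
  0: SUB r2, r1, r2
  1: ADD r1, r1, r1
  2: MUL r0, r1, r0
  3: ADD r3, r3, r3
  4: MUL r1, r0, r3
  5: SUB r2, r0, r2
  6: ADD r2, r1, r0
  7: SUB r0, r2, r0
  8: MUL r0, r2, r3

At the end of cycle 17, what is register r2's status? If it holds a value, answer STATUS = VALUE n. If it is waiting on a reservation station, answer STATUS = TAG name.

c1: issue SUB r2<-Add1 | r0:7,r1:3,r2:Add1,r3:4
c2: issue ADD r1<-Add2 | r0:7,r1:Add2,r2:Add1,r3:4
c3: CDB Add1=-1; issue MUL r0<-Mul1 | r0:Mul1,r1:Add2,r2:-1,r3:4
c4: CDB Add2=6; issue ADD r3<-Add1 | r0:Mul1,r1:6,r2:-1,r3:Add1
c5: issue MUL r1<-Mul2 | r0:Mul1,r1:Mul2,r2:-1,r3:Add1
c6: CDB Add1=8; issue SUB r2<-Add1 | r0:Mul1,r1:Mul2,r2:Add1,r3:8
c7: issue ADD r2<-Add2 | r0:Mul1,r1:Mul2,r2:Add2,r3:8
c8: CDB Mul1=42; stall | r0:42,r1:Mul2,r2:Add2,r3:8
c9: stall | r0:42,r1:Mul2,r2:Add2,r3:8
c10: CDB Add1=43; issue SUB r0<-Add1 | r0:Add1,r1:Mul2,r2:Add2,r3:8
c11: issue MUL r0<-Mul1 | r0:Mul1,r1:Mul2,r2:Add2,r3:8
c12: CDB Mul2=336 | r0:Mul1,r1:336,r2:Add2,r3:8
c13: - | r0:Mul1,r1:336,r2:Add2,r3:8
c14: CDB Add2=378 | r0:Mul1,r1:336,r2:378,r3:8
c15: - | r0:Mul1,r1:336,r2:378,r3:8
c16: CDB Add1=336 | r0:Mul1,r1:336,r2:378,r3:8
c17: - | r0:Mul1,r1:336,r2:378,r3:8

STATUS = VALUE 378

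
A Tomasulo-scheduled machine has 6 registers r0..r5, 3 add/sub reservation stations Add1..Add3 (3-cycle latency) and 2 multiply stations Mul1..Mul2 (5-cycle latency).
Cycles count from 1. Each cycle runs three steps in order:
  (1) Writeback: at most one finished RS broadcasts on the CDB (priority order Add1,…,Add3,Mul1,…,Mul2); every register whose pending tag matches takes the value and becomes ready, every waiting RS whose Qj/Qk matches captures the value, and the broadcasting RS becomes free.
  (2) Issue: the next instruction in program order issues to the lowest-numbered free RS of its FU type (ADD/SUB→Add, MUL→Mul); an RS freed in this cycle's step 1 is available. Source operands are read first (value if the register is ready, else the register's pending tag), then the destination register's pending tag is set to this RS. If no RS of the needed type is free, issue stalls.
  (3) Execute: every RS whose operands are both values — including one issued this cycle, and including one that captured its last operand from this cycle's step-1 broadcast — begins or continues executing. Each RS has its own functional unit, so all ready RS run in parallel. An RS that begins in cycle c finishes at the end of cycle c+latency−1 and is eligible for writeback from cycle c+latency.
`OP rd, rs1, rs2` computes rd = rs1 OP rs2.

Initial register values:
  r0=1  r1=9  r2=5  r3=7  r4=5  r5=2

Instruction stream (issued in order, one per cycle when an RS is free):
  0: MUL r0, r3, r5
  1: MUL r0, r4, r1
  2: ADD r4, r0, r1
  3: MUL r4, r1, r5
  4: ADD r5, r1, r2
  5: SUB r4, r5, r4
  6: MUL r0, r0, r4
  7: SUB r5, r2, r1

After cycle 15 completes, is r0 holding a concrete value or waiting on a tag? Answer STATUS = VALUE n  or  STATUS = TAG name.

  c1: issue MUL r0<-Mul1  regs: r0:Mul1,r1:9,r2:5,r3:7,r4:5,r5:2
  c2: issue MUL r0<-Mul2  regs: r0:Mul2,r1:9,r2:5,r3:7,r4:5,r5:2
  c3: issue ADD r4<-Add1  regs: r0:Mul2,r1:9,r2:5,r3:7,r4:Add1,r5:2
  c4: stall  regs: r0:Mul2,r1:9,r2:5,r3:7,r4:Add1,r5:2
  c5: stall  regs: r0:Mul2,r1:9,r2:5,r3:7,r4:Add1,r5:2
  c6: CDB Mul1=14; issue MUL r4<-Mul1  regs: r0:Mul2,r1:9,r2:5,r3:7,r4:Mul1,r5:2
  c7: CDB Mul2=45; issue ADD r5<-Add2  regs: r0:45,r1:9,r2:5,r3:7,r4:Mul1,r5:Add2
  c8: issue SUB r4<-Add3  regs: r0:45,r1:9,r2:5,r3:7,r4:Add3,r5:Add2
  c9: issue MUL r0<-Mul2  regs: r0:Mul2,r1:9,r2:5,r3:7,r4:Add3,r5:Add2
  c10: CDB Add1=54; issue SUB r5<-Add1  regs: r0:Mul2,r1:9,r2:5,r3:7,r4:Add3,r5:Add1
  c11: CDB Add2=14  regs: r0:Mul2,r1:9,r2:5,r3:7,r4:Add3,r5:Add1
  c12: CDB Mul1=18  regs: r0:Mul2,r1:9,r2:5,r3:7,r4:Add3,r5:Add1
  c13: CDB Add1=-4  regs: r0:Mul2,r1:9,r2:5,r3:7,r4:Add3,r5:-4
  c14: -  regs: r0:Mul2,r1:9,r2:5,r3:7,r4:Add3,r5:-4
  c15: CDB Add3=-4  regs: r0:Mul2,r1:9,r2:5,r3:7,r4:-4,r5:-4

STATUS = TAG Mul2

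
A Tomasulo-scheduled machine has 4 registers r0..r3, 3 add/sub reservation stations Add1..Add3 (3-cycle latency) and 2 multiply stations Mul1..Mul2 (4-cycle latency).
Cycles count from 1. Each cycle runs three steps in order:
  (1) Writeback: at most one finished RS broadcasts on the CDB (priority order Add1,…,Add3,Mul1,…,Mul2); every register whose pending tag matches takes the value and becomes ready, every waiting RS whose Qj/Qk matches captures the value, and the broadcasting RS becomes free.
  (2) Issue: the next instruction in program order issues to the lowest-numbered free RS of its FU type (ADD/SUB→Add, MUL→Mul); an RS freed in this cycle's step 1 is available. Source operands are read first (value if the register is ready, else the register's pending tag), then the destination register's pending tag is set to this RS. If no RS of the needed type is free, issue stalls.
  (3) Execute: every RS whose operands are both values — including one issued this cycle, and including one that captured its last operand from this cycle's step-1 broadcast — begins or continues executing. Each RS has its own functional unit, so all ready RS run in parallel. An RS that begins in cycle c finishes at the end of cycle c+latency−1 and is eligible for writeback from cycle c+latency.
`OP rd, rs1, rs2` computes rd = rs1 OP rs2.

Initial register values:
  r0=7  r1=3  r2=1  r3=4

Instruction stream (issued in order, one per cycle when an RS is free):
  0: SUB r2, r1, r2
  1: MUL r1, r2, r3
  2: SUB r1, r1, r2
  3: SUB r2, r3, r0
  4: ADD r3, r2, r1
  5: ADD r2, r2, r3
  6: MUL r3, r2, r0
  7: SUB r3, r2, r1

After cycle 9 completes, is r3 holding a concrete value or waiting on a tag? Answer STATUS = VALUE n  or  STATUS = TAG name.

STATUS = TAG Mul1

cycle 1: issue SUB r2<-Add1 // r0:7,r1:3,r2:Add1,r3:4
cycle 2: issue MUL r1<-Mul1 // r0:7,r1:Mul1,r2:Add1,r3:4
cycle 3: issue SUB r1<-Add2 // r0:7,r1:Add2,r2:Add1,r3:4
cycle 4: CDB Add1=2; issue SUB r2<-Add1 // r0:7,r1:Add2,r2:Add1,r3:4
cycle 5: issue ADD r3<-Add3 // r0:7,r1:Add2,r2:Add1,r3:Add3
cycle 6: stall // r0:7,r1:Add2,r2:Add1,r3:Add3
cycle 7: CDB Add1=-3; issue ADD r2<-Add1 // r0:7,r1:Add2,r2:Add1,r3:Add3
cycle 8: CDB Mul1=8; issue MUL r3<-Mul1 // r0:7,r1:Add2,r2:Add1,r3:Mul1
cycle 9: stall // r0:7,r1:Add2,r2:Add1,r3:Mul1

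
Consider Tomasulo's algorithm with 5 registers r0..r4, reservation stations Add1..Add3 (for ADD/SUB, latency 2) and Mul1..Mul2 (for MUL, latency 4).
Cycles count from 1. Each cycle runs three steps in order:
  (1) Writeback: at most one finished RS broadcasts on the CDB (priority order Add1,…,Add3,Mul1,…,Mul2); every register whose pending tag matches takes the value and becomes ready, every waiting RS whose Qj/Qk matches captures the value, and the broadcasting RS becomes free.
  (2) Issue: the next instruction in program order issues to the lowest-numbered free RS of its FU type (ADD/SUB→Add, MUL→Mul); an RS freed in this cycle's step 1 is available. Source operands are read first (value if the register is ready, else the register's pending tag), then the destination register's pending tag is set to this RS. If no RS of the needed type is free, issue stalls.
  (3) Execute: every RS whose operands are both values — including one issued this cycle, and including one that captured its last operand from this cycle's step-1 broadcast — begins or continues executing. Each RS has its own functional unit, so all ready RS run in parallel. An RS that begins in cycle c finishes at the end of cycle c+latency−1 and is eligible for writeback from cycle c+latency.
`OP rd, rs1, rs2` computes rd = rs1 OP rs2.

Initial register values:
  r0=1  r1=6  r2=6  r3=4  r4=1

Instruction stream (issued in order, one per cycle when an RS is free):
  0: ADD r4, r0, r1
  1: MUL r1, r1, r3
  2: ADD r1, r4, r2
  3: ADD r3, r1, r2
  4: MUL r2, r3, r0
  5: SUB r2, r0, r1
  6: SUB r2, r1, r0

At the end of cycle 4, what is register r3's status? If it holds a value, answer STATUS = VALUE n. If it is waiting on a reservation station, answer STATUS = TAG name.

cycle 1: issue ADD r4<-Add1 // r0:1,r1:6,r2:6,r3:4,r4:Add1
cycle 2: issue MUL r1<-Mul1 // r0:1,r1:Mul1,r2:6,r3:4,r4:Add1
cycle 3: CDB Add1=7; issue ADD r1<-Add1 // r0:1,r1:Add1,r2:6,r3:4,r4:7
cycle 4: issue ADD r3<-Add2 // r0:1,r1:Add1,r2:6,r3:Add2,r4:7

STATUS = TAG Add2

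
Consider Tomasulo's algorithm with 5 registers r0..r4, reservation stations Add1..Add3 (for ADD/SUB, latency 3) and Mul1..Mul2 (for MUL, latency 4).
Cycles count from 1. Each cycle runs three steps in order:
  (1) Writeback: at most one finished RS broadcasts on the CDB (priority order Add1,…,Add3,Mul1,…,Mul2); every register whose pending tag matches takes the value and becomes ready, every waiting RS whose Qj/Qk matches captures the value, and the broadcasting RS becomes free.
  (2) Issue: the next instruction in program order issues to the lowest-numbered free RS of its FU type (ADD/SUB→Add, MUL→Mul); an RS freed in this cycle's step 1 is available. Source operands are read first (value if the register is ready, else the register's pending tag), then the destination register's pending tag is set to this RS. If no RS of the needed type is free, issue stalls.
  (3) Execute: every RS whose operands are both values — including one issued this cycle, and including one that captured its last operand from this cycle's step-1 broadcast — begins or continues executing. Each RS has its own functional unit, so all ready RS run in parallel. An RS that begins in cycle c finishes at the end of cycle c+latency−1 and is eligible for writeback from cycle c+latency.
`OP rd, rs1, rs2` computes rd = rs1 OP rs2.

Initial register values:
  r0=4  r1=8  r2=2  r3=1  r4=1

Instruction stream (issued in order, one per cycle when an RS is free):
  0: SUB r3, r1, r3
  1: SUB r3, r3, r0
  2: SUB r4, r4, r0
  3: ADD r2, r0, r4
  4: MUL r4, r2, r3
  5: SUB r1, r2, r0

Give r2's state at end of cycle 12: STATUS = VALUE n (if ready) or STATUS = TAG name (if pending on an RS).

  c1: issue SUB r3<-Add1  regs: r0:4,r1:8,r2:2,r3:Add1,r4:1
  c2: issue SUB r3<-Add2  regs: r0:4,r1:8,r2:2,r3:Add2,r4:1
  c3: issue SUB r4<-Add3  regs: r0:4,r1:8,r2:2,r3:Add2,r4:Add3
  c4: CDB Add1=7; issue ADD r2<-Add1  regs: r0:4,r1:8,r2:Add1,r3:Add2,r4:Add3
  c5: issue MUL r4<-Mul1  regs: r0:4,r1:8,r2:Add1,r3:Add2,r4:Mul1
  c6: CDB Add3=-3; issue SUB r1<-Add3  regs: r0:4,r1:Add3,r2:Add1,r3:Add2,r4:Mul1
  c7: CDB Add2=3  regs: r0:4,r1:Add3,r2:Add1,r3:3,r4:Mul1
  c8: -  regs: r0:4,r1:Add3,r2:Add1,r3:3,r4:Mul1
  c9: CDB Add1=1  regs: r0:4,r1:Add3,r2:1,r3:3,r4:Mul1
  c10: -  regs: r0:4,r1:Add3,r2:1,r3:3,r4:Mul1
  c11: -  regs: r0:4,r1:Add3,r2:1,r3:3,r4:Mul1
  c12: CDB Add3=-3  regs: r0:4,r1:-3,r2:1,r3:3,r4:Mul1

STATUS = VALUE 1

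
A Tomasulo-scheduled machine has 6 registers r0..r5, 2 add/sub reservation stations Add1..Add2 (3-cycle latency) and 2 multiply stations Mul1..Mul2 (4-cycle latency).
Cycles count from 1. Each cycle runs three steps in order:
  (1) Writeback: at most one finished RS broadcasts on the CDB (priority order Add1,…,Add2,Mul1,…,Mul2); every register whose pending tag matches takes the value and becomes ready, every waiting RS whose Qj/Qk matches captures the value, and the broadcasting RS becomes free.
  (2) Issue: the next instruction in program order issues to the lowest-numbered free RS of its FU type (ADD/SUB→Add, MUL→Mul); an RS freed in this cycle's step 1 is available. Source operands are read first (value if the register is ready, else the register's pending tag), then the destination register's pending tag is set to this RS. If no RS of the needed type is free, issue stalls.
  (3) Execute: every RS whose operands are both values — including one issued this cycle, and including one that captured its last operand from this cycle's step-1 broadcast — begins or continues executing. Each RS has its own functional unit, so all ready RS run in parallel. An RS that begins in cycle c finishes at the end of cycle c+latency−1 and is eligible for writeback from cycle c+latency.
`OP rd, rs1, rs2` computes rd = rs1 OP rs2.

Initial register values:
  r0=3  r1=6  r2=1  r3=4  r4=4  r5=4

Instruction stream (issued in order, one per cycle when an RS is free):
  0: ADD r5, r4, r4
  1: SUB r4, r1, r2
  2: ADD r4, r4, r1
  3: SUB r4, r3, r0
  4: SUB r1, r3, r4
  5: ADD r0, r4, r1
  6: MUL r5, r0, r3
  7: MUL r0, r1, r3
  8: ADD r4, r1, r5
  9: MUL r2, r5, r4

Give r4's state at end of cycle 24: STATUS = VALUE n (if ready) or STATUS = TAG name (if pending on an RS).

cycle 1: issue ADD r5<-Add1 // r0:3,r1:6,r2:1,r3:4,r4:4,r5:Add1
cycle 2: issue SUB r4<-Add2 // r0:3,r1:6,r2:1,r3:4,r4:Add2,r5:Add1
cycle 3: stall // r0:3,r1:6,r2:1,r3:4,r4:Add2,r5:Add1
cycle 4: CDB Add1=8; issue ADD r4<-Add1 // r0:3,r1:6,r2:1,r3:4,r4:Add1,r5:8
cycle 5: CDB Add2=5; issue SUB r4<-Add2 // r0:3,r1:6,r2:1,r3:4,r4:Add2,r5:8
cycle 6: stall // r0:3,r1:6,r2:1,r3:4,r4:Add2,r5:8
cycle 7: stall // r0:3,r1:6,r2:1,r3:4,r4:Add2,r5:8
cycle 8: CDB Add1=11; issue SUB r1<-Add1 // r0:3,r1:Add1,r2:1,r3:4,r4:Add2,r5:8
cycle 9: CDB Add2=1; issue ADD r0<-Add2 // r0:Add2,r1:Add1,r2:1,r3:4,r4:1,r5:8
cycle 10: issue MUL r5<-Mul1 // r0:Add2,r1:Add1,r2:1,r3:4,r4:1,r5:Mul1
cycle 11: issue MUL r0<-Mul2 // r0:Mul2,r1:Add1,r2:1,r3:4,r4:1,r5:Mul1
cycle 12: CDB Add1=3; issue ADD r4<-Add1 // r0:Mul2,r1:3,r2:1,r3:4,r4:Add1,r5:Mul1
cycle 13: stall // r0:Mul2,r1:3,r2:1,r3:4,r4:Add1,r5:Mul1
cycle 14: stall // r0:Mul2,r1:3,r2:1,r3:4,r4:Add1,r5:Mul1
cycle 15: CDB Add2=4; stall // r0:Mul2,r1:3,r2:1,r3:4,r4:Add1,r5:Mul1
cycle 16: CDB Mul2=12; issue MUL r2<-Mul2 // r0:12,r1:3,r2:Mul2,r3:4,r4:Add1,r5:Mul1
cycle 17: - // r0:12,r1:3,r2:Mul2,r3:4,r4:Add1,r5:Mul1
cycle 18: - // r0:12,r1:3,r2:Mul2,r3:4,r4:Add1,r5:Mul1
cycle 19: CDB Mul1=16 // r0:12,r1:3,r2:Mul2,r3:4,r4:Add1,r5:16
cycle 20: - // r0:12,r1:3,r2:Mul2,r3:4,r4:Add1,r5:16
cycle 21: - // r0:12,r1:3,r2:Mul2,r3:4,r4:Add1,r5:16
cycle 22: CDB Add1=19 // r0:12,r1:3,r2:Mul2,r3:4,r4:19,r5:16
cycle 23: - // r0:12,r1:3,r2:Mul2,r3:4,r4:19,r5:16
cycle 24: - // r0:12,r1:3,r2:Mul2,r3:4,r4:19,r5:16

STATUS = VALUE 19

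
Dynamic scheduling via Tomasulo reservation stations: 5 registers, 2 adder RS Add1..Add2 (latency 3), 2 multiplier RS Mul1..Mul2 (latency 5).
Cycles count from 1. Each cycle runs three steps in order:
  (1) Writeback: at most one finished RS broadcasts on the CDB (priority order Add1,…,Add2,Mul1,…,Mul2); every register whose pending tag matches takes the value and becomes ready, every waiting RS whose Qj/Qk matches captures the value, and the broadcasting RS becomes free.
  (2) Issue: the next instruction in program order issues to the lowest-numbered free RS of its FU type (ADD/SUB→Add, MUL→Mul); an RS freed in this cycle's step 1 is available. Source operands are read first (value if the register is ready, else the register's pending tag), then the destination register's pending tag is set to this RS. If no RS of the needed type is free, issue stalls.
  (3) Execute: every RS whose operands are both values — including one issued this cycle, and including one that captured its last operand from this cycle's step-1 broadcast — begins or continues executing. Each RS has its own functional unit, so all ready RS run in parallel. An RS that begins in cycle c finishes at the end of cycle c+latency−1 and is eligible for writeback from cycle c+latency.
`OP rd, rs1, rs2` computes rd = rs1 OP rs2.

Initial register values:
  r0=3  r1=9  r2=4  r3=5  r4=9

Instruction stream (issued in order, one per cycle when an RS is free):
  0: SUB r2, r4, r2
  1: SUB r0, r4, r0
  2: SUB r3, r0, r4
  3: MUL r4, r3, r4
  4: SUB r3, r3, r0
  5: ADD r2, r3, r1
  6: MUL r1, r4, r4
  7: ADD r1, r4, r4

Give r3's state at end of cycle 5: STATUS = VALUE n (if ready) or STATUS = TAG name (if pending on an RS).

STATUS = TAG Add1

  c1: issue SUB r2<-Add1  regs: r0:3,r1:9,r2:Add1,r3:5,r4:9
  c2: issue SUB r0<-Add2  regs: r0:Add2,r1:9,r2:Add1,r3:5,r4:9
  c3: stall  regs: r0:Add2,r1:9,r2:Add1,r3:5,r4:9
  c4: CDB Add1=5; issue SUB r3<-Add1  regs: r0:Add2,r1:9,r2:5,r3:Add1,r4:9
  c5: CDB Add2=6; issue MUL r4<-Mul1  regs: r0:6,r1:9,r2:5,r3:Add1,r4:Mul1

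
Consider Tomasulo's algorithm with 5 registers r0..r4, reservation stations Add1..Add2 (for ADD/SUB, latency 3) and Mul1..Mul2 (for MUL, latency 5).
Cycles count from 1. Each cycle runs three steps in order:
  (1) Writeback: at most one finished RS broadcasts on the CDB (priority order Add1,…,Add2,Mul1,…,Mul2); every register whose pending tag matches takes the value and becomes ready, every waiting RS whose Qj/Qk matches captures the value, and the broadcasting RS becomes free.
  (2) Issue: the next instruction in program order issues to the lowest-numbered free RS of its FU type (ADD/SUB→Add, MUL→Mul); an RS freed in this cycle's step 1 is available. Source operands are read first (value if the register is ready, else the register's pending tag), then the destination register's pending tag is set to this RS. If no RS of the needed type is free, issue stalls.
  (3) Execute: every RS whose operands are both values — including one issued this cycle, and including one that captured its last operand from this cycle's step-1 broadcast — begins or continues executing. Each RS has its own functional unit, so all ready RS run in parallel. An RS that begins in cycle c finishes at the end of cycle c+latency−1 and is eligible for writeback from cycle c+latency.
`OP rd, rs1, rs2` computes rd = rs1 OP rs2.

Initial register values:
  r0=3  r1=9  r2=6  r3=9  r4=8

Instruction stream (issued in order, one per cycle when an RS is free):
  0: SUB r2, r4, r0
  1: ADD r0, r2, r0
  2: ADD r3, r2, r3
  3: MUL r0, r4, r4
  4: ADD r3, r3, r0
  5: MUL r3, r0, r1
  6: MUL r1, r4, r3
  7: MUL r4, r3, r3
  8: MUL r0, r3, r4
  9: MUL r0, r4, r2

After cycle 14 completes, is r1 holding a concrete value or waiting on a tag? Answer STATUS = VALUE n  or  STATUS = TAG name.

STATUS = TAG Mul1

c1: issue SUB r2<-Add1 | r0:3,r1:9,r2:Add1,r3:9,r4:8
c2: issue ADD r0<-Add2 | r0:Add2,r1:9,r2:Add1,r3:9,r4:8
c3: stall | r0:Add2,r1:9,r2:Add1,r3:9,r4:8
c4: CDB Add1=5; issue ADD r3<-Add1 | r0:Add2,r1:9,r2:5,r3:Add1,r4:8
c5: issue MUL r0<-Mul1 | r0:Mul1,r1:9,r2:5,r3:Add1,r4:8
c6: stall | r0:Mul1,r1:9,r2:5,r3:Add1,r4:8
c7: CDB Add1=14; issue ADD r3<-Add1 | r0:Mul1,r1:9,r2:5,r3:Add1,r4:8
c8: CDB Add2=8; issue MUL r3<-Mul2 | r0:Mul1,r1:9,r2:5,r3:Mul2,r4:8
c9: stall | r0:Mul1,r1:9,r2:5,r3:Mul2,r4:8
c10: CDB Mul1=64; issue MUL r1<-Mul1 | r0:64,r1:Mul1,r2:5,r3:Mul2,r4:8
c11: stall | r0:64,r1:Mul1,r2:5,r3:Mul2,r4:8
c12: stall | r0:64,r1:Mul1,r2:5,r3:Mul2,r4:8
c13: CDB Add1=78; stall | r0:64,r1:Mul1,r2:5,r3:Mul2,r4:8
c14: stall | r0:64,r1:Mul1,r2:5,r3:Mul2,r4:8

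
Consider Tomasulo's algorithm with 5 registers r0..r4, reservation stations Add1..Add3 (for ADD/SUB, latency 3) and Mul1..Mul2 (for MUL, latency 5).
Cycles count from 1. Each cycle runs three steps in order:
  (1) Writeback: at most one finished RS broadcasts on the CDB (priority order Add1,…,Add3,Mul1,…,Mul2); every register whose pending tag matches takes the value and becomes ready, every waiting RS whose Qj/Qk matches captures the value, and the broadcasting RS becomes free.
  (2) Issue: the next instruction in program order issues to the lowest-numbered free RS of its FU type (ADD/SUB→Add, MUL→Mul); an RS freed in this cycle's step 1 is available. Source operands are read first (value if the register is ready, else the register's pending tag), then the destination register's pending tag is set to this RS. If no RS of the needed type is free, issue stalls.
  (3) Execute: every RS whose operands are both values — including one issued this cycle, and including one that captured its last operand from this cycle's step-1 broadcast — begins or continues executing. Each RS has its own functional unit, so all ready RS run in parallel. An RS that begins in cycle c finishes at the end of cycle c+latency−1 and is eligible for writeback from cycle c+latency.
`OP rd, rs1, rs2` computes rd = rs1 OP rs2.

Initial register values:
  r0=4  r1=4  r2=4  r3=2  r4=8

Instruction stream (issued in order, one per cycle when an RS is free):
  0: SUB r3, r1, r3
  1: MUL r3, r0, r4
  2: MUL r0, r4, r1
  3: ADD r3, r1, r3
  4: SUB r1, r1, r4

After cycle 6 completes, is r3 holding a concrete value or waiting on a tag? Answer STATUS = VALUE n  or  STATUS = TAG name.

STATUS = TAG Add1

cycle 1: issue SUB r3<-Add1 // r0:4,r1:4,r2:4,r3:Add1,r4:8
cycle 2: issue MUL r3<-Mul1 // r0:4,r1:4,r2:4,r3:Mul1,r4:8
cycle 3: issue MUL r0<-Mul2 // r0:Mul2,r1:4,r2:4,r3:Mul1,r4:8
cycle 4: CDB Add1=2; issue ADD r3<-Add1 // r0:Mul2,r1:4,r2:4,r3:Add1,r4:8
cycle 5: issue SUB r1<-Add2 // r0:Mul2,r1:Add2,r2:4,r3:Add1,r4:8
cycle 6: - // r0:Mul2,r1:Add2,r2:4,r3:Add1,r4:8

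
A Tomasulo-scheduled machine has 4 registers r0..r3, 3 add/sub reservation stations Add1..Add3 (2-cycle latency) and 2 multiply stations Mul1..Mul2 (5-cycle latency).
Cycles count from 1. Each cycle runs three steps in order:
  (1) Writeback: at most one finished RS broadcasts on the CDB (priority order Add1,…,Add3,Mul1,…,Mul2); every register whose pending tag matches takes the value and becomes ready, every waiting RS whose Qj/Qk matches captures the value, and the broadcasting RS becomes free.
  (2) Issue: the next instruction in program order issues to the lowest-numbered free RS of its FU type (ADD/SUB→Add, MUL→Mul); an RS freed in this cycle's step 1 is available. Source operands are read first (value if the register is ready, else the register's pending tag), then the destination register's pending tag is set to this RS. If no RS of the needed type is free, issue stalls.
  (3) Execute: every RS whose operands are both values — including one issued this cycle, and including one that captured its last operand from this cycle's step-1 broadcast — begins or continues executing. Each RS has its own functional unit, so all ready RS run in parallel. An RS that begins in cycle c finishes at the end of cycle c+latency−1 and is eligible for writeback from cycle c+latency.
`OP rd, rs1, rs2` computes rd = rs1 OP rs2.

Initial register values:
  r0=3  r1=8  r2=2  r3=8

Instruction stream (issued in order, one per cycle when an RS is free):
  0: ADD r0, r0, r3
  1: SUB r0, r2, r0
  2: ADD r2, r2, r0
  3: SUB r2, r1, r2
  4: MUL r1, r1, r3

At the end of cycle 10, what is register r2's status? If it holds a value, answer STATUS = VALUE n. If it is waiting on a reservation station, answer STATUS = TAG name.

cycle 1: issue ADD r0<-Add1 // r0:Add1,r1:8,r2:2,r3:8
cycle 2: issue SUB r0<-Add2 // r0:Add2,r1:8,r2:2,r3:8
cycle 3: CDB Add1=11; issue ADD r2<-Add1 // r0:Add2,r1:8,r2:Add1,r3:8
cycle 4: issue SUB r2<-Add3 // r0:Add2,r1:8,r2:Add3,r3:8
cycle 5: CDB Add2=-9; issue MUL r1<-Mul1 // r0:-9,r1:Mul1,r2:Add3,r3:8
cycle 6: - // r0:-9,r1:Mul1,r2:Add3,r3:8
cycle 7: CDB Add1=-7 // r0:-9,r1:Mul1,r2:Add3,r3:8
cycle 8: - // r0:-9,r1:Mul1,r2:Add3,r3:8
cycle 9: CDB Add3=15 // r0:-9,r1:Mul1,r2:15,r3:8
cycle 10: CDB Mul1=64 // r0:-9,r1:64,r2:15,r3:8

STATUS = VALUE 15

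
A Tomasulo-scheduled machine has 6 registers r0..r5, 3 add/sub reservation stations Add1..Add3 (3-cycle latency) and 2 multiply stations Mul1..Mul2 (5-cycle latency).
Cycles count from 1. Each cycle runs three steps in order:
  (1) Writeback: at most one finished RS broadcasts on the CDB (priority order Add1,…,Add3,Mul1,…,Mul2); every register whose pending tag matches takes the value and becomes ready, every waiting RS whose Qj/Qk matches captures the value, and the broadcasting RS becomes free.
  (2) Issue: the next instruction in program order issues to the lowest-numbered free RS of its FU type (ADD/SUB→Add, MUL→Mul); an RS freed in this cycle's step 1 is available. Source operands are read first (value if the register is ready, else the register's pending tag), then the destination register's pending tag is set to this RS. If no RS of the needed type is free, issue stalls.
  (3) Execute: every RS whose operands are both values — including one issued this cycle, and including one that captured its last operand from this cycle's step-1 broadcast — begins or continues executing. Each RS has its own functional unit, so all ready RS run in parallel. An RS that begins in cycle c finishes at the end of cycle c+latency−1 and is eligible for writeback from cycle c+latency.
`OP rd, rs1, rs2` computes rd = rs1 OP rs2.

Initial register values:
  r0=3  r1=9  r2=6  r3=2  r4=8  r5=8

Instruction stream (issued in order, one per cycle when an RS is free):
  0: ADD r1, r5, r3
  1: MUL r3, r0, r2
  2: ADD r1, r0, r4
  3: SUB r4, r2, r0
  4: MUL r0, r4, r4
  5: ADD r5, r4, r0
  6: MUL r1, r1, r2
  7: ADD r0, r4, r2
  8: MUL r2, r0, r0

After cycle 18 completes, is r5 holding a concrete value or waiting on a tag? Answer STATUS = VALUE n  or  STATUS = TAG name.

STATUS = VALUE 12

c1: issue ADD r1<-Add1 | r0:3,r1:Add1,r2:6,r3:2,r4:8,r5:8
c2: issue MUL r3<-Mul1 | r0:3,r1:Add1,r2:6,r3:Mul1,r4:8,r5:8
c3: issue ADD r1<-Add2 | r0:3,r1:Add2,r2:6,r3:Mul1,r4:8,r5:8
c4: CDB Add1=10; issue SUB r4<-Add1 | r0:3,r1:Add2,r2:6,r3:Mul1,r4:Add1,r5:8
c5: issue MUL r0<-Mul2 | r0:Mul2,r1:Add2,r2:6,r3:Mul1,r4:Add1,r5:8
c6: CDB Add2=11; issue ADD r5<-Add2 | r0:Mul2,r1:11,r2:6,r3:Mul1,r4:Add1,r5:Add2
c7: CDB Add1=3; stall | r0:Mul2,r1:11,r2:6,r3:Mul1,r4:3,r5:Add2
c8: CDB Mul1=18; issue MUL r1<-Mul1 | r0:Mul2,r1:Mul1,r2:6,r3:18,r4:3,r5:Add2
c9: issue ADD r0<-Add1 | r0:Add1,r1:Mul1,r2:6,r3:18,r4:3,r5:Add2
c10: stall | r0:Add1,r1:Mul1,r2:6,r3:18,r4:3,r5:Add2
c11: stall | r0:Add1,r1:Mul1,r2:6,r3:18,r4:3,r5:Add2
c12: CDB Add1=9; stall | r0:9,r1:Mul1,r2:6,r3:18,r4:3,r5:Add2
c13: CDB Mul1=66; issue MUL r2<-Mul1 | r0:9,r1:66,r2:Mul1,r3:18,r4:3,r5:Add2
c14: CDB Mul2=9 | r0:9,r1:66,r2:Mul1,r3:18,r4:3,r5:Add2
c15: - | r0:9,r1:66,r2:Mul1,r3:18,r4:3,r5:Add2
c16: - | r0:9,r1:66,r2:Mul1,r3:18,r4:3,r5:Add2
c17: CDB Add2=12 | r0:9,r1:66,r2:Mul1,r3:18,r4:3,r5:12
c18: CDB Mul1=81 | r0:9,r1:66,r2:81,r3:18,r4:3,r5:12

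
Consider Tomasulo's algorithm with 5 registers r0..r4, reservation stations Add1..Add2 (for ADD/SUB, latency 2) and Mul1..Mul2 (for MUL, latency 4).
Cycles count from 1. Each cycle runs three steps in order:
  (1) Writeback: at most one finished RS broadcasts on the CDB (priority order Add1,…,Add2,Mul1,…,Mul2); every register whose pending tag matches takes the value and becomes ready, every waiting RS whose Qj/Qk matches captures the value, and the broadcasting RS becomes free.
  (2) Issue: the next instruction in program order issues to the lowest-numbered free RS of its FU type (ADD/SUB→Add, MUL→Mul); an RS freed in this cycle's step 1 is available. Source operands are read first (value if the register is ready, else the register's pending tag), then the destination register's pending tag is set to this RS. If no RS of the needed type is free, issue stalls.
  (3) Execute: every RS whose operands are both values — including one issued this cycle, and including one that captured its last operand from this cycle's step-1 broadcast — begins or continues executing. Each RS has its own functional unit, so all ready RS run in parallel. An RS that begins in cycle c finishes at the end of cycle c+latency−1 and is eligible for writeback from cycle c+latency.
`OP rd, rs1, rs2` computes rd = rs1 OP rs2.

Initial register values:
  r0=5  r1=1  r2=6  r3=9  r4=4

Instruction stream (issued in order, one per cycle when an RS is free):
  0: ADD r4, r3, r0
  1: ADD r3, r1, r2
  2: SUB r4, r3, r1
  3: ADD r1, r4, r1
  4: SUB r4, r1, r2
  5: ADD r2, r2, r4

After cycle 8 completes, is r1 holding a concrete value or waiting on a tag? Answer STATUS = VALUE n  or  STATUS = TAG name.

  c1: issue ADD r4<-Add1  regs: r0:5,r1:1,r2:6,r3:9,r4:Add1
  c2: issue ADD r3<-Add2  regs: r0:5,r1:1,r2:6,r3:Add2,r4:Add1
  c3: CDB Add1=14; issue SUB r4<-Add1  regs: r0:5,r1:1,r2:6,r3:Add2,r4:Add1
  c4: CDB Add2=7; issue ADD r1<-Add2  regs: r0:5,r1:Add2,r2:6,r3:7,r4:Add1
  c5: stall  regs: r0:5,r1:Add2,r2:6,r3:7,r4:Add1
  c6: CDB Add1=6; issue SUB r4<-Add1  regs: r0:5,r1:Add2,r2:6,r3:7,r4:Add1
  c7: stall  regs: r0:5,r1:Add2,r2:6,r3:7,r4:Add1
  c8: CDB Add2=7; issue ADD r2<-Add2  regs: r0:5,r1:7,r2:Add2,r3:7,r4:Add1

STATUS = VALUE 7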